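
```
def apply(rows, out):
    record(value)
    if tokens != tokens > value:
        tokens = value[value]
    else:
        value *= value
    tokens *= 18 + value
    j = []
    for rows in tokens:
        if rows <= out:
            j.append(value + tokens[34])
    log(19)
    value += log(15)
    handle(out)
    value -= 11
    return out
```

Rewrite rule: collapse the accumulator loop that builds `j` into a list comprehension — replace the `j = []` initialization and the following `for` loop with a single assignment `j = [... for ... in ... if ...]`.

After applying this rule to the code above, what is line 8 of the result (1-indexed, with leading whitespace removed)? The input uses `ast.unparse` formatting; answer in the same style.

j = [value + tokens[34] for rows in tokens if rows <= out]

Transformed code:
def apply(rows, out):
    record(value)
    if tokens != tokens > value:
        tokens = value[value]
    else:
        value *= value
    tokens *= 18 + value
    j = [value + tokens[34] for rows in tokens if rows <= out]
    log(19)
    value += log(15)
    handle(out)
    value -= 11
    return out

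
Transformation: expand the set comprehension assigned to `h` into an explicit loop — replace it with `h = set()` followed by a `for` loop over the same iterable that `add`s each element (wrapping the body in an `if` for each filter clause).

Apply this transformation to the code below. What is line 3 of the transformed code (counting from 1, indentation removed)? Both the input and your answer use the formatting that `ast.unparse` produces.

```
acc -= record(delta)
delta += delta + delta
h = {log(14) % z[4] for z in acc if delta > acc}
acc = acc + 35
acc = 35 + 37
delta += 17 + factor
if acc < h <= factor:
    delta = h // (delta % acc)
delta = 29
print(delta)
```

h = set()

Transformed code:
acc -= record(delta)
delta += delta + delta
h = set()
for z in acc:
    if delta > acc:
        h.add(log(14) % z[4])
acc = acc + 35
acc = 35 + 37
delta += 17 + factor
if acc < h <= factor:
    delta = h // (delta % acc)
delta = 29
print(delta)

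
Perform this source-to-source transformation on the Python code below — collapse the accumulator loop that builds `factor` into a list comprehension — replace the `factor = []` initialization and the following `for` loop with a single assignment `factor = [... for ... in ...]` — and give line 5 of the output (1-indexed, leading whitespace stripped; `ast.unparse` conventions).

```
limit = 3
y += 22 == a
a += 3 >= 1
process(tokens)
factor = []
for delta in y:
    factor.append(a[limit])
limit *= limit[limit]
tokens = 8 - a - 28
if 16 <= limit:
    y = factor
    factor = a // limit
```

Transformed code:
limit = 3
y += 22 == a
a += 3 >= 1
process(tokens)
factor = [a[limit] for delta in y]
limit *= limit[limit]
tokens = 8 - a - 28
if 16 <= limit:
    y = factor
    factor = a // limit

factor = [a[limit] for delta in y]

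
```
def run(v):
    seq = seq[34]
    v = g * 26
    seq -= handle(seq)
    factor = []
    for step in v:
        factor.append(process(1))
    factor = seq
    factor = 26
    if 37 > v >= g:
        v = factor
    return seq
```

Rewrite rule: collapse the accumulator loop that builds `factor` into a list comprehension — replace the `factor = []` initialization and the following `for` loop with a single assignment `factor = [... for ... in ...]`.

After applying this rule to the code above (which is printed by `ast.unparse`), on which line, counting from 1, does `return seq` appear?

Transformed code:
def run(v):
    seq = seq[34]
    v = g * 26
    seq -= handle(seq)
    factor = [process(1) for step in v]
    factor = seq
    factor = 26
    if 37 > v >= g:
        v = factor
    return seq

10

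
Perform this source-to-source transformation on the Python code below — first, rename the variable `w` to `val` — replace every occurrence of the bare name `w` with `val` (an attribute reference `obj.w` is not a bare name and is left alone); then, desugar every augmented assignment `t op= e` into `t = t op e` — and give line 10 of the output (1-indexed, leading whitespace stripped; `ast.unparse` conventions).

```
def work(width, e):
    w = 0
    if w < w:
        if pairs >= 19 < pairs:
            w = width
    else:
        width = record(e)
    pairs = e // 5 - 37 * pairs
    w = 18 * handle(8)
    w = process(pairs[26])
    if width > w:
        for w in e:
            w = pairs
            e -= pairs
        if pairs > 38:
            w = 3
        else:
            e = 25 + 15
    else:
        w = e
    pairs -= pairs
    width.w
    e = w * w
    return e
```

val = process(pairs[26])

Transformed code:
def work(width, e):
    val = 0
    if val < val:
        if pairs >= 19 < pairs:
            val = width
    else:
        width = record(e)
    pairs = e // 5 - 37 * pairs
    val = 18 * handle(8)
    val = process(pairs[26])
    if width > val:
        for val in e:
            val = pairs
            e = e - pairs
        if pairs > 38:
            val = 3
        else:
            e = 25 + 15
    else:
        val = e
    pairs = pairs - pairs
    width.w
    e = val * val
    return e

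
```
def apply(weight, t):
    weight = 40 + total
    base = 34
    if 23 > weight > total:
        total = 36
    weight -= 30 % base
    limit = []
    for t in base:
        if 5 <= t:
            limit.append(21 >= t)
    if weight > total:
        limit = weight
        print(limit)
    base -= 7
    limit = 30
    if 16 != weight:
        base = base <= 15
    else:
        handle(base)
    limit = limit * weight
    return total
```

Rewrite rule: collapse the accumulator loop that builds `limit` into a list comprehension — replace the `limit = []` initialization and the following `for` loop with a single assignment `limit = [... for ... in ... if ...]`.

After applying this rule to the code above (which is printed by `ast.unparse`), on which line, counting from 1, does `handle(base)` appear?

16

Transformed code:
def apply(weight, t):
    weight = 40 + total
    base = 34
    if 23 > weight > total:
        total = 36
    weight -= 30 % base
    limit = [21 >= t for t in base if 5 <= t]
    if weight > total:
        limit = weight
        print(limit)
    base -= 7
    limit = 30
    if 16 != weight:
        base = base <= 15
    else:
        handle(base)
    limit = limit * weight
    return total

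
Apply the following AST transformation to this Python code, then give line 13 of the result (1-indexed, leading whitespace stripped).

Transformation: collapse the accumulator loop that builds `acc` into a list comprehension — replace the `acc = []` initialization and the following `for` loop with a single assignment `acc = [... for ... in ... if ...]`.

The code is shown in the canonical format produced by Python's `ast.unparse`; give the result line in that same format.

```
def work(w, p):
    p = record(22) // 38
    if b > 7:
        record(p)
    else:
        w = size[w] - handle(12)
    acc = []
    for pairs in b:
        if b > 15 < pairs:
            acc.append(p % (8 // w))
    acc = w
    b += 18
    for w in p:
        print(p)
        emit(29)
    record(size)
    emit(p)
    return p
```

record(size)

Transformed code:
def work(w, p):
    p = record(22) // 38
    if b > 7:
        record(p)
    else:
        w = size[w] - handle(12)
    acc = [p % (8 // w) for pairs in b if b > 15 < pairs]
    acc = w
    b += 18
    for w in p:
        print(p)
        emit(29)
    record(size)
    emit(p)
    return p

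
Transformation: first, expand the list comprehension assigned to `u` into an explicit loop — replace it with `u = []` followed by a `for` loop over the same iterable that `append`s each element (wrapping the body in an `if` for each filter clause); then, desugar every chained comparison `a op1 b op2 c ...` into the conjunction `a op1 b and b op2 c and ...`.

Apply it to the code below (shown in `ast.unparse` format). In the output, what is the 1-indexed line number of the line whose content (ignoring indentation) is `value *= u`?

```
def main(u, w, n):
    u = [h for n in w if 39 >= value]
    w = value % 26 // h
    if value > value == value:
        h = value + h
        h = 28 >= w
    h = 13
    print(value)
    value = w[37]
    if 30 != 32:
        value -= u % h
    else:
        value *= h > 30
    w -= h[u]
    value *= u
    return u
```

Transformed code:
def main(u, w, n):
    u = []
    for n in w:
        if 39 >= value:
            u.append(h)
    w = value % 26 // h
    if value > value and value == value:
        h = value + h
        h = 28 >= w
    h = 13
    print(value)
    value = w[37]
    if 30 != 32:
        value -= u % h
    else:
        value *= h > 30
    w -= h[u]
    value *= u
    return u

18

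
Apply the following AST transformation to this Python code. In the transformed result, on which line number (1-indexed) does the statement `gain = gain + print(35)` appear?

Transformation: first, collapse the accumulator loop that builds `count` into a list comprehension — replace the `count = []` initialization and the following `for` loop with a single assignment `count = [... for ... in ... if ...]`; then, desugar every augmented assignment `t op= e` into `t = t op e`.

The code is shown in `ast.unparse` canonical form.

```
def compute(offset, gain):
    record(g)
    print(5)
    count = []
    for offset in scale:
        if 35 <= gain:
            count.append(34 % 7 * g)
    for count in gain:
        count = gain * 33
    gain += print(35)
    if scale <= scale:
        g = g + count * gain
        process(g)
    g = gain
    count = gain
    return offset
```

Transformed code:
def compute(offset, gain):
    record(g)
    print(5)
    count = [34 % 7 * g for offset in scale if 35 <= gain]
    for count in gain:
        count = gain * 33
    gain = gain + print(35)
    if scale <= scale:
        g = g + count * gain
        process(g)
    g = gain
    count = gain
    return offset

7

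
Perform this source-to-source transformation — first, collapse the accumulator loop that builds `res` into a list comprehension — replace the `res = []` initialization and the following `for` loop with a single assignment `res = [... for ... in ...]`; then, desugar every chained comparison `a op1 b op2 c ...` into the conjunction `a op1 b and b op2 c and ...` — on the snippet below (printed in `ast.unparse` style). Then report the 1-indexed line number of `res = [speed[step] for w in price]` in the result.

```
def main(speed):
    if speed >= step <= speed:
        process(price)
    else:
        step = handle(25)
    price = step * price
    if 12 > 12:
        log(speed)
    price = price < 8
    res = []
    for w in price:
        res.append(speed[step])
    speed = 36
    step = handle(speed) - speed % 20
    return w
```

Transformed code:
def main(speed):
    if speed >= step and step <= speed:
        process(price)
    else:
        step = handle(25)
    price = step * price
    if 12 > 12:
        log(speed)
    price = price < 8
    res = [speed[step] for w in price]
    speed = 36
    step = handle(speed) - speed % 20
    return w

10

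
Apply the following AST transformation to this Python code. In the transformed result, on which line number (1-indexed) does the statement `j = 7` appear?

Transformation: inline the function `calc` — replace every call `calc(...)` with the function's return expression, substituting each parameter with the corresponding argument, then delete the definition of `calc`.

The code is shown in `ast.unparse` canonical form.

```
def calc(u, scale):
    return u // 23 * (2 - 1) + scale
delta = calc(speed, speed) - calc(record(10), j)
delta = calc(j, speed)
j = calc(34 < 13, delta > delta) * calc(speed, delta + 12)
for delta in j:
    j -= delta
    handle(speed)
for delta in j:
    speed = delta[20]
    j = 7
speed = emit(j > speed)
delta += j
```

Transformed code:
delta = speed // 23 * (2 - 1) + speed - (record(10) // 23 * (2 - 1) + j)
delta = j // 23 * (2 - 1) + speed
j = ((34 < 13) // 23 * (2 - 1) + (delta > delta)) * (speed // 23 * (2 - 1) + (delta + 12))
for delta in j:
    j -= delta
    handle(speed)
for delta in j:
    speed = delta[20]
    j = 7
speed = emit(j > speed)
delta += j

9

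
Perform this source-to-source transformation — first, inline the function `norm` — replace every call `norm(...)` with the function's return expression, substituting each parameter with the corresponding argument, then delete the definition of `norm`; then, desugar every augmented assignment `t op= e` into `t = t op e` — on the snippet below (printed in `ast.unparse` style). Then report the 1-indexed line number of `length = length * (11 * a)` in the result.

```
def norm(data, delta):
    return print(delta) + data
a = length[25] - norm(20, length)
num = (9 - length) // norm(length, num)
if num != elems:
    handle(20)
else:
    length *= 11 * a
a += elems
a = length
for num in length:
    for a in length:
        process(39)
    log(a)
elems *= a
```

6

Transformed code:
a = length[25] - (print(length) + 20)
num = (9 - length) // (print(num) + length)
if num != elems:
    handle(20)
else:
    length = length * (11 * a)
a = a + elems
a = length
for num in length:
    for a in length:
        process(39)
    log(a)
elems = elems * a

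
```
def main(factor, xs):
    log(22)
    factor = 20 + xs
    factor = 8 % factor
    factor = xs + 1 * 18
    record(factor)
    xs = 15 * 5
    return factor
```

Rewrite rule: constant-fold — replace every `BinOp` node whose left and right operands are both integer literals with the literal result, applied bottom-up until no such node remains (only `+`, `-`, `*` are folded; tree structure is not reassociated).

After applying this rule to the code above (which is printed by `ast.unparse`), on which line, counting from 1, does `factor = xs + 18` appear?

5

Transformed code:
def main(factor, xs):
    log(22)
    factor = 20 + xs
    factor = 8 % factor
    factor = xs + 18
    record(factor)
    xs = 75
    return factor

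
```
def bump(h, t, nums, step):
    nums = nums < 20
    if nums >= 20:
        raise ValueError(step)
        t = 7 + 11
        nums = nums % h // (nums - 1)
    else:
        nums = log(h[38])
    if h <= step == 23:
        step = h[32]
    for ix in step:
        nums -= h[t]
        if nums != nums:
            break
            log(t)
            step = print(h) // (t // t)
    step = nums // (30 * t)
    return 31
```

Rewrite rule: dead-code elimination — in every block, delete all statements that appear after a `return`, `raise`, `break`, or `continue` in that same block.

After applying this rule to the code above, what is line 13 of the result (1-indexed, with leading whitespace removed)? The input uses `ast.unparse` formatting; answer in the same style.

step = nums // (30 * t)

Transformed code:
def bump(h, t, nums, step):
    nums = nums < 20
    if nums >= 20:
        raise ValueError(step)
    else:
        nums = log(h[38])
    if h <= step == 23:
        step = h[32]
    for ix in step:
        nums -= h[t]
        if nums != nums:
            break
    step = nums // (30 * t)
    return 31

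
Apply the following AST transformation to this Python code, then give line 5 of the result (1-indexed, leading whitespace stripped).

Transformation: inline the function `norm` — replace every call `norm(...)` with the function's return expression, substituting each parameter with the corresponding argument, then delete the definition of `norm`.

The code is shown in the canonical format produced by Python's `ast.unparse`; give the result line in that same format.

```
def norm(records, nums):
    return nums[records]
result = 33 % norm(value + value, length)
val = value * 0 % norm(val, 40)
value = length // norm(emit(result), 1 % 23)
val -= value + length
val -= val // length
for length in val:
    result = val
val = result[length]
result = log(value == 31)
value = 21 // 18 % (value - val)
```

val -= val // length

Transformed code:
result = 33 % length[value + value]
val = value * 0 % 40[val]
value = length // (1 % 23)[emit(result)]
val -= value + length
val -= val // length
for length in val:
    result = val
val = result[length]
result = log(value == 31)
value = 21 // 18 % (value - val)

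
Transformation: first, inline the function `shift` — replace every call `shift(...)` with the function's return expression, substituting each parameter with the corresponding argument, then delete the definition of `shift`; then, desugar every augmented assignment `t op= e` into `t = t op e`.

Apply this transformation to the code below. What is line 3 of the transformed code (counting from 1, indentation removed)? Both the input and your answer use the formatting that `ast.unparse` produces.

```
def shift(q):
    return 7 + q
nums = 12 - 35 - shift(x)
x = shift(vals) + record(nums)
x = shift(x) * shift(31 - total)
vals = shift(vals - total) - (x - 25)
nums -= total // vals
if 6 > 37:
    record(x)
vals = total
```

Transformed code:
nums = 12 - 35 - (7 + x)
x = 7 + vals + record(nums)
x = (7 + x) * (7 + (31 - total))
vals = 7 + (vals - total) - (x - 25)
nums = nums - total // vals
if 6 > 37:
    record(x)
vals = total

x = (7 + x) * (7 + (31 - total))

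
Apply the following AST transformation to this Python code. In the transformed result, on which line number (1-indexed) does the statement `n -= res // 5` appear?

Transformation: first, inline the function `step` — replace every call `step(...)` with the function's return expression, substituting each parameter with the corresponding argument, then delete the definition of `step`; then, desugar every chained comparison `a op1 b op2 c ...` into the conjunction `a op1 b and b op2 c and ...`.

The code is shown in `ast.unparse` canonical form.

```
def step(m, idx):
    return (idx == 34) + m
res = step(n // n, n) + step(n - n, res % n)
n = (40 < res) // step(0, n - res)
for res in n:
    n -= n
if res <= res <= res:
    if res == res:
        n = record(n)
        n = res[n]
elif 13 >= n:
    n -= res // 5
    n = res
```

Transformed code:
res = (n == 34) + n // n + ((res % n == 34) + (n - n))
n = (40 < res) // ((n - res == 34) + 0)
for res in n:
    n -= n
if res <= res and res <= res:
    if res == res:
        n = record(n)
        n = res[n]
elif 13 >= n:
    n -= res // 5
    n = res

10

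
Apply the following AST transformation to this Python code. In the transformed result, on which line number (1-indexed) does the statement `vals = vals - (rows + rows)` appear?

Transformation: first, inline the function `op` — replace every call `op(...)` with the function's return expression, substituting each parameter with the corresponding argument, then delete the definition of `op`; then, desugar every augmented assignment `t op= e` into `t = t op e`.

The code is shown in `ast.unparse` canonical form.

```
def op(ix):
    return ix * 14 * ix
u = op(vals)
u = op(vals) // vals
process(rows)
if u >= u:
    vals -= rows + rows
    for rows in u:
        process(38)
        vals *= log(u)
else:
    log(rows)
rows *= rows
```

5

Transformed code:
u = vals * 14 * vals
u = vals * 14 * vals // vals
process(rows)
if u >= u:
    vals = vals - (rows + rows)
    for rows in u:
        process(38)
        vals = vals * log(u)
else:
    log(rows)
rows = rows * rows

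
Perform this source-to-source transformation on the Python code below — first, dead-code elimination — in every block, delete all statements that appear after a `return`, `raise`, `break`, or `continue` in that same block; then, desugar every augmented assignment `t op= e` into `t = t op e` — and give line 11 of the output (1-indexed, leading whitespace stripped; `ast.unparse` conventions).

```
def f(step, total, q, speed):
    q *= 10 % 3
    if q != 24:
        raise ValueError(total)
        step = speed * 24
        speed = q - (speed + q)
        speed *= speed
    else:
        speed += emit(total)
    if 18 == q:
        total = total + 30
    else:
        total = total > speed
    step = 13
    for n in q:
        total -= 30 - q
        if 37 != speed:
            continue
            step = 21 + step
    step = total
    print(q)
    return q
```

Transformed code:
def f(step, total, q, speed):
    q = q * (10 % 3)
    if q != 24:
        raise ValueError(total)
    else:
        speed = speed + emit(total)
    if 18 == q:
        total = total + 30
    else:
        total = total > speed
    step = 13
    for n in q:
        total = total - (30 - q)
        if 37 != speed:
            continue
    step = total
    print(q)
    return q

step = 13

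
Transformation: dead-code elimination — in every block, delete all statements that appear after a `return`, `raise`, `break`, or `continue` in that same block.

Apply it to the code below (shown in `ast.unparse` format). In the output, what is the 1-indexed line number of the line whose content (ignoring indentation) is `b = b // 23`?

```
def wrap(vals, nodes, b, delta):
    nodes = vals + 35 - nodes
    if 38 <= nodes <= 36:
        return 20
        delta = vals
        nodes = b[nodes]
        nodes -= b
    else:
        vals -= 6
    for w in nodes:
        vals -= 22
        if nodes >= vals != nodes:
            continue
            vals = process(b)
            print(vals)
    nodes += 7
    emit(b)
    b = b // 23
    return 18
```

Transformed code:
def wrap(vals, nodes, b, delta):
    nodes = vals + 35 - nodes
    if 38 <= nodes <= 36:
        return 20
    else:
        vals -= 6
    for w in nodes:
        vals -= 22
        if nodes >= vals != nodes:
            continue
    nodes += 7
    emit(b)
    b = b // 23
    return 18

13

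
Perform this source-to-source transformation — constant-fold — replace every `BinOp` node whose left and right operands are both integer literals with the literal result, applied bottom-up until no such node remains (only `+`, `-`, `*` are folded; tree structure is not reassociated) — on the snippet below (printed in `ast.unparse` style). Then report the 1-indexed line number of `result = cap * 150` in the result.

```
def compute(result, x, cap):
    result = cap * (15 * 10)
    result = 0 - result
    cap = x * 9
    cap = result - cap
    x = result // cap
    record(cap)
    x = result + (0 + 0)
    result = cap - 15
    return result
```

Transformed code:
def compute(result, x, cap):
    result = cap * 150
    result = 0 - result
    cap = x * 9
    cap = result - cap
    x = result // cap
    record(cap)
    x = result + 0
    result = cap - 15
    return result

2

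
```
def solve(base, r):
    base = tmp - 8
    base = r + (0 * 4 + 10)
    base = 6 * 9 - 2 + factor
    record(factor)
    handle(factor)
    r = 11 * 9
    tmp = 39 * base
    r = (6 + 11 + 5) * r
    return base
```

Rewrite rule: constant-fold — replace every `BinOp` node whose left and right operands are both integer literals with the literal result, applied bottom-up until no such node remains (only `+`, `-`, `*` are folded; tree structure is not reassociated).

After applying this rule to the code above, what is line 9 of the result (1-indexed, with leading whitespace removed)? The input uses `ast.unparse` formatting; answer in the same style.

Transformed code:
def solve(base, r):
    base = tmp - 8
    base = r + 10
    base = 52 + factor
    record(factor)
    handle(factor)
    r = 99
    tmp = 39 * base
    r = 22 * r
    return base

r = 22 * r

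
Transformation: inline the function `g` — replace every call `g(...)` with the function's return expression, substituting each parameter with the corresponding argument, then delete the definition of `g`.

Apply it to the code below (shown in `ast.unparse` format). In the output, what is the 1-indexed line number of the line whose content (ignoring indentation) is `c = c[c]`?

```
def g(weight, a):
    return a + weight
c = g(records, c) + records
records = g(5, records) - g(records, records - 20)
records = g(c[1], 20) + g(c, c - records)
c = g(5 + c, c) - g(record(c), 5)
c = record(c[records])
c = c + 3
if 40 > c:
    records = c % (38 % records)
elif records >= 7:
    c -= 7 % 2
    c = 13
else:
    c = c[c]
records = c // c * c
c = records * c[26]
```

13

Transformed code:
c = c + records + records
records = records + 5 - (records - 20 + records)
records = 20 + c[1] + (c - records + c)
c = c + (5 + c) - (5 + record(c))
c = record(c[records])
c = c + 3
if 40 > c:
    records = c % (38 % records)
elif records >= 7:
    c -= 7 % 2
    c = 13
else:
    c = c[c]
records = c // c * c
c = records * c[26]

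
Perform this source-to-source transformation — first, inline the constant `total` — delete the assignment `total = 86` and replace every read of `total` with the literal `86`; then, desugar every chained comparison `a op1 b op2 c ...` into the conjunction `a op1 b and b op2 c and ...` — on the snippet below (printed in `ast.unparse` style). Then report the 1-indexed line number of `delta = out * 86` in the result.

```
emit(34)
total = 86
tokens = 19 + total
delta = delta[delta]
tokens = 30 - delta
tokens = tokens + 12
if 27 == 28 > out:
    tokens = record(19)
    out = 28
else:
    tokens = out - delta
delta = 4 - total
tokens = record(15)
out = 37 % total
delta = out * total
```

14

Transformed code:
emit(34)
tokens = 19 + 86
delta = delta[delta]
tokens = 30 - delta
tokens = tokens + 12
if 27 == 28 and 28 > out:
    tokens = record(19)
    out = 28
else:
    tokens = out - delta
delta = 4 - 86
tokens = record(15)
out = 37 % 86
delta = out * 86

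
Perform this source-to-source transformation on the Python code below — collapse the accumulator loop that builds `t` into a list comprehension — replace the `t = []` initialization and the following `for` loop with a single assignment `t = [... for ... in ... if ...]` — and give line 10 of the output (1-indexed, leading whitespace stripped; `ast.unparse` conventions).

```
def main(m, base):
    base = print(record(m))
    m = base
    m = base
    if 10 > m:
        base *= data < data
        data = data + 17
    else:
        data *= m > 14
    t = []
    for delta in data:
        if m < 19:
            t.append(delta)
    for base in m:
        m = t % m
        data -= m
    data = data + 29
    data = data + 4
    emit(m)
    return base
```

Transformed code:
def main(m, base):
    base = print(record(m))
    m = base
    m = base
    if 10 > m:
        base *= data < data
        data = data + 17
    else:
        data *= m > 14
    t = [delta for delta in data if m < 19]
    for base in m:
        m = t % m
        data -= m
    data = data + 29
    data = data + 4
    emit(m)
    return base

t = [delta for delta in data if m < 19]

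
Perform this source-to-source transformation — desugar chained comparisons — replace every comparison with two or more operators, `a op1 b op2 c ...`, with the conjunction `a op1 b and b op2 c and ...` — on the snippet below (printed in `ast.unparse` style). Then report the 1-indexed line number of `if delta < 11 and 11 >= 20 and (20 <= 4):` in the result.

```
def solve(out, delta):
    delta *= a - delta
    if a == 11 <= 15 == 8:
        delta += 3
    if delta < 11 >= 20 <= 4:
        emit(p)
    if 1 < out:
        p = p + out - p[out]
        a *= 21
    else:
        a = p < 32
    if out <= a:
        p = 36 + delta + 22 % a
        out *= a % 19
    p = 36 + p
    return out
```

Transformed code:
def solve(out, delta):
    delta *= a - delta
    if a == 11 and 11 <= 15 and (15 == 8):
        delta += 3
    if delta < 11 and 11 >= 20 and (20 <= 4):
        emit(p)
    if 1 < out:
        p = p + out - p[out]
        a *= 21
    else:
        a = p < 32
    if out <= a:
        p = 36 + delta + 22 % a
        out *= a % 19
    p = 36 + p
    return out

5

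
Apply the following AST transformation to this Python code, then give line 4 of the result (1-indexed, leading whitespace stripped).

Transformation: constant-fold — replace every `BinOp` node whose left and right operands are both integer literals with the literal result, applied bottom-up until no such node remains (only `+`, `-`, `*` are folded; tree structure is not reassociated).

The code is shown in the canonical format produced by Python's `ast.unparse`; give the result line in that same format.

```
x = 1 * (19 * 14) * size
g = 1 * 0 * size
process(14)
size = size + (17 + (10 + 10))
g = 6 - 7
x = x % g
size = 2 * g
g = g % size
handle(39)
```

size = size + 37

Transformed code:
x = 266 * size
g = 0 * size
process(14)
size = size + 37
g = -1
x = x % g
size = 2 * g
g = g % size
handle(39)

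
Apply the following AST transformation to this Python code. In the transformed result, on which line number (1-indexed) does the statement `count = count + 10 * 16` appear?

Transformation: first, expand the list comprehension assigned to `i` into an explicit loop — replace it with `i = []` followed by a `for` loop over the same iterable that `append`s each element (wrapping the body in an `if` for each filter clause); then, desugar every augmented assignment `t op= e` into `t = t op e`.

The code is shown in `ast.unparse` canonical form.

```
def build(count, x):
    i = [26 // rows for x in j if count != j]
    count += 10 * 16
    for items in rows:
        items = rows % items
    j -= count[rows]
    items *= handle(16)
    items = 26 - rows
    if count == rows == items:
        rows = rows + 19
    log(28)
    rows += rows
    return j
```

6

Transformed code:
def build(count, x):
    i = []
    for x in j:
        if count != j:
            i.append(26 // rows)
    count = count + 10 * 16
    for items in rows:
        items = rows % items
    j = j - count[rows]
    items = items * handle(16)
    items = 26 - rows
    if count == rows == items:
        rows = rows + 19
    log(28)
    rows = rows + rows
    return j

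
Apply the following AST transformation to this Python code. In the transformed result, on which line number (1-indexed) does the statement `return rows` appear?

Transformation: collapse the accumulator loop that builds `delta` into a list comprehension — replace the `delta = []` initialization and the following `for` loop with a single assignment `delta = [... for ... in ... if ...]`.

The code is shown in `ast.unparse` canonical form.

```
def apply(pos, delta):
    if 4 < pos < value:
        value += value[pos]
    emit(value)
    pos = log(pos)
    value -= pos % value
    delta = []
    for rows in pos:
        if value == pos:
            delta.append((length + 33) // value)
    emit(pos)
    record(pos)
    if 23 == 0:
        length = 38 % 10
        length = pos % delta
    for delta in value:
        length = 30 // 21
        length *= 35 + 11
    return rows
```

Transformed code:
def apply(pos, delta):
    if 4 < pos < value:
        value += value[pos]
    emit(value)
    pos = log(pos)
    value -= pos % value
    delta = [(length + 33) // value for rows in pos if value == pos]
    emit(pos)
    record(pos)
    if 23 == 0:
        length = 38 % 10
        length = pos % delta
    for delta in value:
        length = 30 // 21
        length *= 35 + 11
    return rows

16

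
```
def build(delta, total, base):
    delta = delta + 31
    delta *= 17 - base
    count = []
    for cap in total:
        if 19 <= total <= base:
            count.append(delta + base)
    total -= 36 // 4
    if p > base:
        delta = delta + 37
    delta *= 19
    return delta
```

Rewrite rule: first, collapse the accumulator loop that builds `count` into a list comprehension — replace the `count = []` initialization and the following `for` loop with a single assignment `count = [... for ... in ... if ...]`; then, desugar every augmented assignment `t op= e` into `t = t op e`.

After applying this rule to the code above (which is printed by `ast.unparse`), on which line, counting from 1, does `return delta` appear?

9

Transformed code:
def build(delta, total, base):
    delta = delta + 31
    delta = delta * (17 - base)
    count = [delta + base for cap in total if 19 <= total <= base]
    total = total - 36 // 4
    if p > base:
        delta = delta + 37
    delta = delta * 19
    return delta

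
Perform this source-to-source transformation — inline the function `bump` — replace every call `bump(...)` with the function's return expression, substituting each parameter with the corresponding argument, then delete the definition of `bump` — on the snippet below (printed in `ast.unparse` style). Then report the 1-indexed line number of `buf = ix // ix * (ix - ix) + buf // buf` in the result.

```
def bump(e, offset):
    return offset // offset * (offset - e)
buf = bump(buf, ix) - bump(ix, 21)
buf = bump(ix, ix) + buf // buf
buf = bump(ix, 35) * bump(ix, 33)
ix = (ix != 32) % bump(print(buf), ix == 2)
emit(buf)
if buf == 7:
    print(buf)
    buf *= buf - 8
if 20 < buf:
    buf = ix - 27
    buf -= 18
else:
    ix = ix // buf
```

2

Transformed code:
buf = ix // ix * (ix - buf) - 21 // 21 * (21 - ix)
buf = ix // ix * (ix - ix) + buf // buf
buf = 35 // 35 * (35 - ix) * (33 // 33 * (33 - ix))
ix = (ix != 32) % ((ix == 2) // (ix == 2) * ((ix == 2) - print(buf)))
emit(buf)
if buf == 7:
    print(buf)
    buf *= buf - 8
if 20 < buf:
    buf = ix - 27
    buf -= 18
else:
    ix = ix // buf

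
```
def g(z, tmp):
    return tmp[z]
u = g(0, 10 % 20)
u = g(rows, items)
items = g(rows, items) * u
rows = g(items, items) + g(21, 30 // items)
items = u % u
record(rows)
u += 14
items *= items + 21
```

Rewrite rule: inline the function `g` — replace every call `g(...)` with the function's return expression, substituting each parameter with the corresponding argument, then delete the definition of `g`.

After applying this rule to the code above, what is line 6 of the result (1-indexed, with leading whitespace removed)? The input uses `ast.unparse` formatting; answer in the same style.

Transformed code:
u = (10 % 20)[0]
u = items[rows]
items = items[rows] * u
rows = items[items] + (30 // items)[21]
items = u % u
record(rows)
u += 14
items *= items + 21

record(rows)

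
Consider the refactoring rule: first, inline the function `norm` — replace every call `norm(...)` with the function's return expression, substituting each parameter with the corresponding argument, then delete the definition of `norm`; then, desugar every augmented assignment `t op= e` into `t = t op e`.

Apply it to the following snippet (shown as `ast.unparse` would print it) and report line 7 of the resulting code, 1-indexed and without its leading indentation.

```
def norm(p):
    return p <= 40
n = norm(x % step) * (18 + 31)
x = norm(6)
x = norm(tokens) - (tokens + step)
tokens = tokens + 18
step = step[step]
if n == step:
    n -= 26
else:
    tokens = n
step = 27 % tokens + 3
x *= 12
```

Transformed code:
n = (x % step <= 40) * (18 + 31)
x = 6 <= 40
x = (tokens <= 40) - (tokens + step)
tokens = tokens + 18
step = step[step]
if n == step:
    n = n - 26
else:
    tokens = n
step = 27 % tokens + 3
x = x * 12

n = n - 26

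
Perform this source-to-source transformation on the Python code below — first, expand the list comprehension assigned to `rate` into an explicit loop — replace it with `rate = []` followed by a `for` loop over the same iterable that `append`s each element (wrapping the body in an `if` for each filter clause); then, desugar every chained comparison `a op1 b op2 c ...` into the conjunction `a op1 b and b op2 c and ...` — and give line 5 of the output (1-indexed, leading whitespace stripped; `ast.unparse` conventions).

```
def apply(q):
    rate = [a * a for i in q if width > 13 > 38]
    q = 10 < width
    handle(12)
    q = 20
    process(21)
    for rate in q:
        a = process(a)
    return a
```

rate.append(a * a)

Transformed code:
def apply(q):
    rate = []
    for i in q:
        if width > 13 and 13 > 38:
            rate.append(a * a)
    q = 10 < width
    handle(12)
    q = 20
    process(21)
    for rate in q:
        a = process(a)
    return a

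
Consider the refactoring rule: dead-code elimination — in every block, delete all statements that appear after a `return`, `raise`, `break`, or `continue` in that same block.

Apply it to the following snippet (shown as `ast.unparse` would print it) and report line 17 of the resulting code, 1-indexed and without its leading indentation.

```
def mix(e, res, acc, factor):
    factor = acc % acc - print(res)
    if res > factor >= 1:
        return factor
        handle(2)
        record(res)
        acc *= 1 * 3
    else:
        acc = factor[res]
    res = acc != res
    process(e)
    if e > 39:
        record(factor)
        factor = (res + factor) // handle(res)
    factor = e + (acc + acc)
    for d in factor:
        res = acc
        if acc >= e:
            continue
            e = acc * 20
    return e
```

Transformed code:
def mix(e, res, acc, factor):
    factor = acc % acc - print(res)
    if res > factor >= 1:
        return factor
    else:
        acc = factor[res]
    res = acc != res
    process(e)
    if e > 39:
        record(factor)
        factor = (res + factor) // handle(res)
    factor = e + (acc + acc)
    for d in factor:
        res = acc
        if acc >= e:
            continue
    return e

return e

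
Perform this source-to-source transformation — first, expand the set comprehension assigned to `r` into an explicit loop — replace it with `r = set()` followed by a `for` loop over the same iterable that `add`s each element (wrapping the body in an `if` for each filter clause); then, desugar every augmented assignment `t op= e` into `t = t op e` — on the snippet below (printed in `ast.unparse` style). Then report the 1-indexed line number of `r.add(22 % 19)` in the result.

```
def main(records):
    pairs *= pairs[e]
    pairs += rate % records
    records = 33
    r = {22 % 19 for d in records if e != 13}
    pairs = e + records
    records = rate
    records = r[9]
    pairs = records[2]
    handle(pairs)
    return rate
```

8

Transformed code:
def main(records):
    pairs = pairs * pairs[e]
    pairs = pairs + rate % records
    records = 33
    r = set()
    for d in records:
        if e != 13:
            r.add(22 % 19)
    pairs = e + records
    records = rate
    records = r[9]
    pairs = records[2]
    handle(pairs)
    return rate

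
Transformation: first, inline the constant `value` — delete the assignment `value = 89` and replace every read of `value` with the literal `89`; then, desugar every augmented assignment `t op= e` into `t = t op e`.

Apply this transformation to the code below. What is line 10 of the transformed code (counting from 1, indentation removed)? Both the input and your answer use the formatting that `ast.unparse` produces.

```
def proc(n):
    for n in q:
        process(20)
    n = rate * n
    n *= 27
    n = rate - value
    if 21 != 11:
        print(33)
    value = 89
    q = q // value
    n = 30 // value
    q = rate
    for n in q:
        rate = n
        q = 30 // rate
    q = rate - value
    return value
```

n = 30 // 89

Transformed code:
def proc(n):
    for n in q:
        process(20)
    n = rate * n
    n = n * 27
    n = rate - 89
    if 21 != 11:
        print(33)
    q = q // 89
    n = 30 // 89
    q = rate
    for n in q:
        rate = n
        q = 30 // rate
    q = rate - 89
    return 89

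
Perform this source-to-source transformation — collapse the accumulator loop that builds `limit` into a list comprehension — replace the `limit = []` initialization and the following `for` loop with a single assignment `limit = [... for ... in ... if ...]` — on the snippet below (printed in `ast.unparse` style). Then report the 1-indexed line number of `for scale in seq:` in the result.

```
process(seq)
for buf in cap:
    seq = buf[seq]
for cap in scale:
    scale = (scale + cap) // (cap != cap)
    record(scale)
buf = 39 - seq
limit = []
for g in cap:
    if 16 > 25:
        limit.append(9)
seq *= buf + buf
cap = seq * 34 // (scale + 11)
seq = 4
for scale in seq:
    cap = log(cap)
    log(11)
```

12

Transformed code:
process(seq)
for buf in cap:
    seq = buf[seq]
for cap in scale:
    scale = (scale + cap) // (cap != cap)
    record(scale)
buf = 39 - seq
limit = [9 for g in cap if 16 > 25]
seq *= buf + buf
cap = seq * 34 // (scale + 11)
seq = 4
for scale in seq:
    cap = log(cap)
    log(11)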